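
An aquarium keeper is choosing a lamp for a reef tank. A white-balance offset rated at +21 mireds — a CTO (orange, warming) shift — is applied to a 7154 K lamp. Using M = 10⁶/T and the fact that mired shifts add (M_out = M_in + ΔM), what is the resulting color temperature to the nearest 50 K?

M_in = 10⁶/7154 = 139.78 mireds.
M_out = 139.78 + (+21) = 160.78 mireds.
T_out = 10⁶/160.78 = 6219.6 K → 6200 K.

6200 K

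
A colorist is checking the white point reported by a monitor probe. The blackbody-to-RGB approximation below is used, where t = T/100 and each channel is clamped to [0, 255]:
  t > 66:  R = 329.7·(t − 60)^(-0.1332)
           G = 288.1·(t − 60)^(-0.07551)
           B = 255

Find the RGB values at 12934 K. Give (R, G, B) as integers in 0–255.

(187, 209, 255)

t = 12934/100 = 129.34; the t > 66 branch applies.
R = 329.7·(129.34 − 60)^(-0.1332) = 329.7·69.34^(-0.1332) = 329.7·0.56857 = 187.456.
G = 288.1·(129.34 − 60)^(-0.07551) = 288.1·69.34^(-0.07551) = 288.1·0.72608 = 209.185.
B = 255 by definition for t > 66.
Rounded: (187, 209, 255).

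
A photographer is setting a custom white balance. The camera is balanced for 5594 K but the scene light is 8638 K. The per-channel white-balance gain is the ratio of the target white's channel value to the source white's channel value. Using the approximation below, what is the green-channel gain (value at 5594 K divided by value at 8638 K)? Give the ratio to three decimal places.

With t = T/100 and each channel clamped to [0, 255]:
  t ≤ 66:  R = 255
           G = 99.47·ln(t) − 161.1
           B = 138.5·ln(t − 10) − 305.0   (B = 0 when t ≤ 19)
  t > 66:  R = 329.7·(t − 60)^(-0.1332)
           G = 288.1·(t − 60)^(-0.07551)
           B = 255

1.063

At 8638 K (t = 86.38):
  G = 288.1·(86.38 − 60)^(-0.07551) = 288.1·26.38^(-0.07551) = 288.1·0.78105 = 225.021.
At 5594 K (t = 55.94):
  G = 99.47·ln 55.94 − 161.1 = 99.47·4.0243 − 161.1 = 239.195.
Gain = 239.195 / 225.021 = 1.0630 → 1.063.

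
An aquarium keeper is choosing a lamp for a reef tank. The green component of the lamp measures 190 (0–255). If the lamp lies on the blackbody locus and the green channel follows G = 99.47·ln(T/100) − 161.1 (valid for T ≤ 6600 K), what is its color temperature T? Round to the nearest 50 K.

3400 K

ln t = (190 + 161.1) / 99.47 = 3.5297.
t = e^3.5297 = 34.114.
T = 100·t = 3411 K → 3400 K to the nearest 50 K.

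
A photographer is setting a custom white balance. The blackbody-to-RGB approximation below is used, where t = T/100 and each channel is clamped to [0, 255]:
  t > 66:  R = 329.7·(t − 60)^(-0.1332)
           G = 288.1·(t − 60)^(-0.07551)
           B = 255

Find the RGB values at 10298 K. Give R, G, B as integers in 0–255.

R=200, G=217, B=255

t = 10298/100 = 102.98; the t > 66 branch applies.
R = 329.7·(102.98 − 60)^(-0.1332) = 329.7·42.98^(-0.1332) = 329.7·0.60597 = 199.787.
G = 288.1·(102.98 − 60)^(-0.07551) = 288.1·42.98^(-0.07551) = 288.1·0.75279 = 216.878.
B = 255 by definition for t > 66.
Rounded: (200, 217, 255).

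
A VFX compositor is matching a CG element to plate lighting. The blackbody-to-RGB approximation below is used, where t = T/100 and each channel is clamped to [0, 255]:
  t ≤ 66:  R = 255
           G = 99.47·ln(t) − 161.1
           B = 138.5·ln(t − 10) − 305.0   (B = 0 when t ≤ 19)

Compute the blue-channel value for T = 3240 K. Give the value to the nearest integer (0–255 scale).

t = 3240/100 = 32.4; the t ≤ 66 branch applies.
B = 138.5·ln(32.4 − 10) − 305.0 = 138.5·ln 22.4 − 305.0 = 138.5·3.1091 − 305.0 = 125.605.
Rounded: 126.

126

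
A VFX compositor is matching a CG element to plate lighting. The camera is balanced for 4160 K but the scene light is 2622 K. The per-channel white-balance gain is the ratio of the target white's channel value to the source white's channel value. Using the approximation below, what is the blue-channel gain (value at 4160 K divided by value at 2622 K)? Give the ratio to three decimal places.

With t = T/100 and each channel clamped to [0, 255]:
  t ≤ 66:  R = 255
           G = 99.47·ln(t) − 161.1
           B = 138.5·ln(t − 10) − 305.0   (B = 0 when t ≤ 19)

2.142

At 2622 K (t = 26.22):
  B = 138.5·ln(26.22 − 10) − 305.0 = 138.5·ln 16.22 − 305.0 = 138.5·2.7862 − 305.0 = 80.895.
At 4160 K (t = 41.6):
  B = 138.5·ln(41.6 − 10) − 305.0 = 138.5·ln 31.6 − 305.0 = 138.5·3.4532 − 305.0 = 173.262.
Gain = 173.262 / 80.895 = 2.1418 → 2.142.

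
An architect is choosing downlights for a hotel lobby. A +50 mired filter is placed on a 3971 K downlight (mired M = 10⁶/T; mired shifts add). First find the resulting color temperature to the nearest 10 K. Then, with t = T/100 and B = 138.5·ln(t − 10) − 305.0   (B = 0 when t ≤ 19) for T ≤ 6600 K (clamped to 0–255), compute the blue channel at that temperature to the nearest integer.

130

M_in = 10⁶/3971 = 251.83; M_out = 251.83 + (+50) = 301.83.
T_out = 10⁶/301.83 = 3313.2 K → 3310 K; t = 33.1.
B = 138.5·ln(33.1 − 10) − 305.0 = 138.5·ln 23.1 − 305.0 = 138.5·3.1398 − 305.0 = 129.867.
Rounded: 130.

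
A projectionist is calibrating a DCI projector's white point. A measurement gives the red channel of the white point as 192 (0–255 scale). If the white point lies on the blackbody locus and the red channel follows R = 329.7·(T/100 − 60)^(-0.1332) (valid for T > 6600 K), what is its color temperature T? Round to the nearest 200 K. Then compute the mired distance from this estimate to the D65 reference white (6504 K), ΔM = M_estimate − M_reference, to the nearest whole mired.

(t − 60)^(-0.1332) = 192/329.7 = 0.58235.
t − 60 = 0.58235^(1/-0.1332) = 0.58235^(-7.508) = 57.929, so t = 117.929.
T = 100·t = 11793 K → 11800 K to the nearest 200 K.
M_estimate = 10⁶/11800 = 84.75; M_reference = 10⁶/6504 = 153.75.
ΔM = 84.75 − 153.75 = -69.01 → -69 mireds.

-69 mireds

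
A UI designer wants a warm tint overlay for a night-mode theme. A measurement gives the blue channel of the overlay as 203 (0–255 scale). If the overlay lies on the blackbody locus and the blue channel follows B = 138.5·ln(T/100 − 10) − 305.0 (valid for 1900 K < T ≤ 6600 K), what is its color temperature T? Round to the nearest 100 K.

ln(t − 10) = (203 + 305.0) / 138.5 = 3.6679.
t − 10 = e^3.6679 = 39.168, so t = 49.168.
T = 100·t = 4917 K → 4900 K to the nearest 100 K.

4900 K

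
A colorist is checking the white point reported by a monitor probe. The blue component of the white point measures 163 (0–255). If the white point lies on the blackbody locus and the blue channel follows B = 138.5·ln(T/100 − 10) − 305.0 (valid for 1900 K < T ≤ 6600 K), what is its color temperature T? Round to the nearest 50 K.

ln(t − 10) = (163 + 305.0) / 138.5 = 3.3791.
t − 10 = e^3.3791 = 29.343, so t = 39.343.
T = 100·t = 3934 K → 3950 K to the nearest 50 K.

3950 K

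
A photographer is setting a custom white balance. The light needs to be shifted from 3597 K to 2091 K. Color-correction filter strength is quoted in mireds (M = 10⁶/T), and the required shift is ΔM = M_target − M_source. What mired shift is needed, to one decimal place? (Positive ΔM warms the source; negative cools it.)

M_source = 10⁶/3597 = 278.009; M_target = 10⁶/2091 = 478.240.
ΔM = 478.240 − 278.009 = 200.231 → +200.2 mireds, a warming shift.

+200.2 mireds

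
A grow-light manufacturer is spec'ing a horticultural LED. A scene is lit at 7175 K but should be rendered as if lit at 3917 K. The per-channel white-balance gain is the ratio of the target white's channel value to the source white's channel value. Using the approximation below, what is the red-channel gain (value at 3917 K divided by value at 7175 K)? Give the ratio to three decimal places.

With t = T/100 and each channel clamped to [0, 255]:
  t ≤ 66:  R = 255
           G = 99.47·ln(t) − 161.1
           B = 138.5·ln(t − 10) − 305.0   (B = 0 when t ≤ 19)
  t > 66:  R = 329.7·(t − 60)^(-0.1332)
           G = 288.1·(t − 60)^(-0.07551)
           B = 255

1.074

At 7175 K (t = 71.75):
  R = 329.7·(71.75 − 60)^(-0.1332) = 329.7·11.75^(-0.1332) = 329.7·0.72023 = 237.460.
At 3917 K (t = 39.17):
  R = 255 by definition for t ≤ 66.
Gain = 255.000 / 237.460 = 1.0739 → 1.074.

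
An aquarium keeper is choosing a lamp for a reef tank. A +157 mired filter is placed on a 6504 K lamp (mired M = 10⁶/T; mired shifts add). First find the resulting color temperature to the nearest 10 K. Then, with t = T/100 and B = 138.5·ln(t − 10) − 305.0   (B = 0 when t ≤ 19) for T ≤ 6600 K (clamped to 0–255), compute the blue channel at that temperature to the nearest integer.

M_in = 10⁶/6504 = 153.75; M_out = 153.75 + (+157) = 310.75.
T_out = 10⁶/310.75 = 3218.0 K → 3220 K; t = 32.2.
B = 138.5·ln(32.2 − 10) − 305.0 = 138.5·ln 22.2 − 305.0 = 138.5·3.1001 − 305.0 = 124.363.
Rounded: 124.

124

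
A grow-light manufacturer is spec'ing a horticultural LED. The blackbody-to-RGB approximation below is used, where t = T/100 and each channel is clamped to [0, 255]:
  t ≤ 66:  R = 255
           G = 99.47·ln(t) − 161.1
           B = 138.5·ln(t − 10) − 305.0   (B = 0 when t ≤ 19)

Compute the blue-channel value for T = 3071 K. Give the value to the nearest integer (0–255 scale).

115

t = 3071/100 = 30.71; the t ≤ 66 branch applies.
B = 138.5·ln(30.71 − 10) − 305.0 = 138.5·ln 20.71 − 305.0 = 138.5·3.0306 − 305.0 = 114.740.
Rounded: 115.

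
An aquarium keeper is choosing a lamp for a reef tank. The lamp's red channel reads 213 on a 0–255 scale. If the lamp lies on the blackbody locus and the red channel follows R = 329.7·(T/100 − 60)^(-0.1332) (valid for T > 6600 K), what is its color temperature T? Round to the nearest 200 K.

8600 K

(t − 60)^(-0.1332) = 213/329.7 = 0.64604.
t − 60 = 0.64604^(1/-0.1332) = 0.64604^(-7.508) = 26.575, so t = 86.575.
T = 100·t = 8657 K → 8600 K to the nearest 200 K.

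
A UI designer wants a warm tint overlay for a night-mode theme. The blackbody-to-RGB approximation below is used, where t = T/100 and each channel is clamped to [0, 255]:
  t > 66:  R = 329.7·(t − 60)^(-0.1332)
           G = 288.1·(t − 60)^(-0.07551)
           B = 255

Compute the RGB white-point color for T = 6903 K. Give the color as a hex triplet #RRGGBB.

t = 6903/100 = 69.03; the t > 66 branch applies.
R = 329.7·(69.03 − 60)^(-0.1332) = 329.7·9.03^(-0.1332) = 329.7·0.74594 = 245.936.
G = 288.1·(69.03 − 60)^(-0.07551) = 288.1·9.03^(-0.07551) = 288.1·0.84691 = 243.994.
B = 255 by definition for t > 66.
Rounded: (246, 244, 255).
In hex: #F6F4FF.

#F6F4FF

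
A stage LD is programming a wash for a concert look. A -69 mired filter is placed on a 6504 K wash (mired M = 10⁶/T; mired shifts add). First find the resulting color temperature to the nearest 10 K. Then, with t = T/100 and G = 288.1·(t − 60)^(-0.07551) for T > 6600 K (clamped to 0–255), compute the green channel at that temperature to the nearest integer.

M_in = 10⁶/6504 = 153.75; M_out = 153.75 + (-69) = 84.75.
T_out = 10⁶/84.75 = 11799.2 K → 11800 K; t = 118.
G = 288.1·(118 − 60)^(-0.07551) = 288.1·58^(-0.07551) = 288.1·0.73594 = 212.025.
Rounded: 212.

212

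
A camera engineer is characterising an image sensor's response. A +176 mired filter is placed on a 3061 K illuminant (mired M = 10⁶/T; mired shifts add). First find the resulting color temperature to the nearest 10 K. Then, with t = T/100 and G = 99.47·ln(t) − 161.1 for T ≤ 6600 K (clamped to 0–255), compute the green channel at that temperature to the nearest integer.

136

M_in = 10⁶/3061 = 326.69; M_out = 326.69 + (+176) = 502.69.
T_out = 10⁶/502.69 = 1989.3 K → 1990 K; t = 19.9.
G = 99.47·ln 19.9 − 161.1 = 99.47·2.9907 − 161.1 = 136.387.
Rounded: 136.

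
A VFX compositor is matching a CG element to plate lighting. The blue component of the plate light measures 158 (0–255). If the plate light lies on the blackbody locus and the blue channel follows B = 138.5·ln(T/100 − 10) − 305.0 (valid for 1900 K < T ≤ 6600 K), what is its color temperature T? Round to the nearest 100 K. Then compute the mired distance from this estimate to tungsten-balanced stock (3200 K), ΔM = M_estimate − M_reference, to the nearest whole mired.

-49 mireds

ln(t − 10) = (158 + 305.0) / 138.5 = 3.3430.
t − 10 = e^3.3430 = 28.303, so t = 38.303.
T = 100·t = 3830 K → 3800 K to the nearest 100 K.
M_estimate = 10⁶/3800 = 263.16; M_reference = 10⁶/3200 = 312.50.
ΔM = 263.16 − 312.50 = -49.34 → -49 mireds.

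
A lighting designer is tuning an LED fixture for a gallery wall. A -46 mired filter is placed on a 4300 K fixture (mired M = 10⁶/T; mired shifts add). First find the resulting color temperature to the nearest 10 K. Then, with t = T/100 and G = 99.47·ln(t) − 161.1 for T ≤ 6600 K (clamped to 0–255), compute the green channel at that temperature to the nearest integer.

M_in = 10⁶/4300 = 232.56; M_out = 232.56 + (-46) = 186.56.
T_out = 10⁶/186.56 = 5360.3 K → 5360 K; t = 53.6.
G = 99.47·ln 53.6 − 161.1 = 99.47·3.9815 − 161.1 = 234.945.
Rounded: 235.

235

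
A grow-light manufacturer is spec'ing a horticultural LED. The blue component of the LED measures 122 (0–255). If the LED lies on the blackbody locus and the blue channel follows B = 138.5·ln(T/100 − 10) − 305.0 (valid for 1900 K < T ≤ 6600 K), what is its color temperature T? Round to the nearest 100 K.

ln(t − 10) = (122 + 305.0) / 138.5 = 3.0830.
t − 10 = e^3.0830 = 21.824, so t = 31.824.
T = 100·t = 3182 K → 3200 K to the nearest 100 K.

3200 K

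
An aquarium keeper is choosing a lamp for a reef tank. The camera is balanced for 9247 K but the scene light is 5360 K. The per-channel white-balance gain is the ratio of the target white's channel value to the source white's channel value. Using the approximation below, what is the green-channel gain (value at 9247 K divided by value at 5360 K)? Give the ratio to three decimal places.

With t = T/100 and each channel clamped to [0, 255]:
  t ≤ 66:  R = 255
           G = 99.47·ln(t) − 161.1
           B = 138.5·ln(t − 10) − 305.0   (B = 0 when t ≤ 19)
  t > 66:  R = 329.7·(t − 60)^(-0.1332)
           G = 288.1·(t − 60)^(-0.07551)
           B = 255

0.943

At 5360 K (t = 53.6):
  G = 99.47·ln 53.6 − 161.1 = 99.47·3.9815 − 161.1 = 234.945.
At 9247 K (t = 92.47):
  G = 288.1·(92.47 − 60)^(-0.07551) = 288.1·32.47^(-0.07551) = 288.1·0.76890 = 221.519.
Gain = 221.519 / 234.945 = 0.9429 → 0.943.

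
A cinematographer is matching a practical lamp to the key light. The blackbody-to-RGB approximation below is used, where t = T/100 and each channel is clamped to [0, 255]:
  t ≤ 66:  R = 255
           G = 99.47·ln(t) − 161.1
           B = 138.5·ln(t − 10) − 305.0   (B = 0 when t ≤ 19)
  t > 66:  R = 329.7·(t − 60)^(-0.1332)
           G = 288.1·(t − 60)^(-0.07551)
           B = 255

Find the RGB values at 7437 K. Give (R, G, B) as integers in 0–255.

(231, 236, 255)

t = 7437/100 = 74.37; the t > 66 branch applies.
R = 329.7·(74.37 − 60)^(-0.1332) = 329.7·14.37^(-0.1332) = 329.7·0.70118 = 231.178.
G = 288.1·(74.37 − 60)^(-0.07551) = 288.1·14.37^(-0.07551) = 288.1·0.81771 = 235.583.
B = 255 by definition for t > 66.
Rounded: (231, 236, 255).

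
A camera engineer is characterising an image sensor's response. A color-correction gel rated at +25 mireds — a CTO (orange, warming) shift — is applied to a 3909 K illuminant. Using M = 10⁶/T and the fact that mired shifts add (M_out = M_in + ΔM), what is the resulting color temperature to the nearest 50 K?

M_in = 10⁶/3909 = 255.82 mireds.
M_out = 255.82 + (+25) = 280.82 mireds.
T_out = 10⁶/280.82 = 3561.0 K → 3550 K.

3550 K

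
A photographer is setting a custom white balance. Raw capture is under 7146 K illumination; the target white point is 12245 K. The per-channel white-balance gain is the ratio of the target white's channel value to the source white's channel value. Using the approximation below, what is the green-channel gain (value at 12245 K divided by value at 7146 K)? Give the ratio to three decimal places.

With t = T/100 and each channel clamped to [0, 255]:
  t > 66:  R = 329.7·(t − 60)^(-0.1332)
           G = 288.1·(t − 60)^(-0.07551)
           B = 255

0.880

At 7146 K (t = 71.46):
  G = 288.1·(71.46 − 60)^(-0.07551) = 288.1·11.46^(-0.07551) = 288.1·0.83180 = 239.643.
At 12245 K (t = 122.45):
  G = 288.1·(122.45 − 60)^(-0.07551) = 288.1·62.45^(-0.07551) = 288.1·0.73185 = 210.845.
Gain = 210.845 / 239.643 = 0.8798 → 0.880.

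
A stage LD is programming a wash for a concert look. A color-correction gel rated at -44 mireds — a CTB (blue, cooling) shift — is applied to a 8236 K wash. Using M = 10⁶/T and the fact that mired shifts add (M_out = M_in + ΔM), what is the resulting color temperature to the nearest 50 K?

12900 K

M_in = 10⁶/8236 = 121.42 mireds.
M_out = 121.42 + (-44) = 77.42 mireds.
T_out = 10⁶/77.42 = 12916.9 K → 12900 K.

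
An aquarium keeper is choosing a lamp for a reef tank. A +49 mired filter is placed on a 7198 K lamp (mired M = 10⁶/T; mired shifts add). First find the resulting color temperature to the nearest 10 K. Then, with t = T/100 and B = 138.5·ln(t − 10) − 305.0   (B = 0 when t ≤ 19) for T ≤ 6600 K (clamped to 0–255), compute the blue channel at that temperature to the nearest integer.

217

M_in = 10⁶/7198 = 138.93; M_out = 138.93 + (+49) = 187.93.
T_out = 10⁶/187.93 = 5321.2 K → 5320 K; t = 53.2.
B = 138.5·ln(53.2 − 10) − 305.0 = 138.5·ln 43.2 − 305.0 = 138.5·3.7658 − 305.0 = 216.569.
Rounded: 217.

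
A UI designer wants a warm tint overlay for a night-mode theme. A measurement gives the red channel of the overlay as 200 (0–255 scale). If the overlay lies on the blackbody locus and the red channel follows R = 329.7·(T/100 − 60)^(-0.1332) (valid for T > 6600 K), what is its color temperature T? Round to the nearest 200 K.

10200 K

(t − 60)^(-0.1332) = 200/329.7 = 0.60661.
t − 60 = 0.60661^(1/-0.1332) = 0.60661^(-7.508) = 42.638, so t = 102.638.
T = 100·t = 10264 K → 10200 K to the nearest 200 K.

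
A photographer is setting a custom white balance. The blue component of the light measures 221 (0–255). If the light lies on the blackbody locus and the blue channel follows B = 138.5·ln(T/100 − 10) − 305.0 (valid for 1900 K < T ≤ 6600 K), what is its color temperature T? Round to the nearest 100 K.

ln(t − 10) = (221 + 305.0) / 138.5 = 3.7978.
t − 10 = e^3.7978 = 44.604, so t = 54.604.
T = 100·t = 5460 K → 5500 K to the nearest 100 K.

5500 K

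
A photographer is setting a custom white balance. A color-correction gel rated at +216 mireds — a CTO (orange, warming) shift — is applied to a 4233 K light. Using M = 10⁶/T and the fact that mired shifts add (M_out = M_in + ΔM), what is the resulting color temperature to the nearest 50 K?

M_in = 10⁶/4233 = 236.24 mireds.
M_out = 236.24 + (+216) = 452.24 mireds.
T_out = 10⁶/452.24 = 2211.2 K → 2200 K.

2200 K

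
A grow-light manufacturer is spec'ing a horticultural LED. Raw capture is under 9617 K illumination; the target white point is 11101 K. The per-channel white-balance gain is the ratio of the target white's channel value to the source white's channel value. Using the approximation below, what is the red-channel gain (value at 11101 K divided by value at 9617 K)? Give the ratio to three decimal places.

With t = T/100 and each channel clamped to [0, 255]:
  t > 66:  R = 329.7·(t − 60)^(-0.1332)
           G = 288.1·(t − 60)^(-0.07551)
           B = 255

0.955

At 9617 K (t = 96.17):
  R = 329.7·(96.17 − 60)^(-0.1332) = 329.7·36.17^(-0.1332) = 329.7·0.62005 = 204.431.
At 11101 K (t = 111.01):
  R = 329.7·(111.01 − 60)^(-0.1332) = 329.7·51.01^(-0.1332) = 329.7·0.59230 = 195.281.
Gain = 195.281 / 204.431 = 0.9552 → 0.955.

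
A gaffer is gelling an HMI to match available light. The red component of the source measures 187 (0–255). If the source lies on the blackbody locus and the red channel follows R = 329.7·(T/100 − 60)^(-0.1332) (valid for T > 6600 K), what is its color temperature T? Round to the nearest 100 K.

(t − 60)^(-0.1332) = 187/329.7 = 0.56718.
t − 60 = 0.56718^(1/-0.1332) = 0.56718^(-7.508) = 70.620, so t = 130.620.
T = 100·t = 13062 K → 13100 K to the nearest 100 K.

13100 K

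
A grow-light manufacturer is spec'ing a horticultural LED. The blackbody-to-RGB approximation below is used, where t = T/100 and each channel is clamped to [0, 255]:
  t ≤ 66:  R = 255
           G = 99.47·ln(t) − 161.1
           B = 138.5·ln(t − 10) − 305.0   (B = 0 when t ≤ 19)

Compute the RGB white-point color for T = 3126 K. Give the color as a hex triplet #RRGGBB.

t = 3126/100 = 31.26; the t ≤ 66 branch applies.
R = 255 by definition for t ≤ 66.
G = 99.47·ln 31.26 − 161.1 = 99.47·3.4423 − 161.1 = 181.309.
B = 138.5·ln(31.26 − 10) − 305.0 = 138.5·ln 21.26 − 305.0 = 138.5·3.0568 − 305.0 = 118.371.
Rounded: (255, 181, 118).
In hex: #FFB576.

#FFB576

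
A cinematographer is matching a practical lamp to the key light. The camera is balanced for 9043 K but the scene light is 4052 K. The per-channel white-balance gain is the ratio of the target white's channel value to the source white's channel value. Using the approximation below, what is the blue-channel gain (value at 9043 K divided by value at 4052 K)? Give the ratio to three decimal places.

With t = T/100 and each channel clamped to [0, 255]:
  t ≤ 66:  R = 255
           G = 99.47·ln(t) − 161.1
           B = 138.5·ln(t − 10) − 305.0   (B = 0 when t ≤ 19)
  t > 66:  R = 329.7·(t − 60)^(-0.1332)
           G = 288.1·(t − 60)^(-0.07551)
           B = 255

At 4052 K (t = 40.52):
  B = 138.5·ln(40.52 − 10) − 305.0 = 138.5·ln 30.52 − 305.0 = 138.5·3.4184 − 305.0 = 168.446.
At 9043 K (t = 90.43):
  B = 255 by definition for t > 66.
Gain = 255.000 / 168.446 = 1.5138 → 1.514.

1.514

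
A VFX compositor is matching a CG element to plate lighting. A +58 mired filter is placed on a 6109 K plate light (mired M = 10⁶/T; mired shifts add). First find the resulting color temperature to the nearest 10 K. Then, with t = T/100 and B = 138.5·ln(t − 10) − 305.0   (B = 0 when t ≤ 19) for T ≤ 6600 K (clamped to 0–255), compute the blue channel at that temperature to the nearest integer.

188

M_in = 10⁶/6109 = 163.69; M_out = 163.69 + (+58) = 221.69.
T_out = 10⁶/221.69 = 4510.7 K → 4510 K; t = 45.1.
B = 138.5·ln(45.1 − 10) − 305.0 = 138.5·ln 35.1 − 305.0 = 138.5·3.5582 − 305.0 = 187.811.
Rounded: 188.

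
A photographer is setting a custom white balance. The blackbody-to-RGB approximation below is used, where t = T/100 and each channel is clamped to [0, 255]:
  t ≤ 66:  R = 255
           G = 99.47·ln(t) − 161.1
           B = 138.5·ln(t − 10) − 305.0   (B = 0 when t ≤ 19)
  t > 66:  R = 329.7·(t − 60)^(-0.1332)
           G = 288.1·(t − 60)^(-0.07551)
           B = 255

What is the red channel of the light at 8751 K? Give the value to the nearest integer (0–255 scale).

t = 8751/100 = 87.51; the t > 66 branch applies.
R = 329.7·(87.51 − 60)^(-0.1332) = 329.7·27.51^(-0.1332) = 329.7·0.64307 = 212.021.
Rounded: 212.

212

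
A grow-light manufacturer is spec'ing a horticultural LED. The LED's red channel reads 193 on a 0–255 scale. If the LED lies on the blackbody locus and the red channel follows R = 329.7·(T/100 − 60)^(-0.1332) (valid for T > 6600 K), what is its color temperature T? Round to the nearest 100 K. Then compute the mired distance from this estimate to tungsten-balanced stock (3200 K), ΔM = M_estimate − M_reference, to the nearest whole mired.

(t − 60)^(-0.1332) = 193/329.7 = 0.58538.
t − 60 = 0.58538^(1/-0.1332) = 0.58538^(-7.508) = 55.713, so t = 115.713.
T = 100·t = 11571 K → 11600 K to the nearest 100 K.
M_estimate = 10⁶/11600 = 86.21; M_reference = 10⁶/3200 = 312.50.
ΔM = 86.21 − 312.50 = -226.29 → -226 mireds.

-226 mireds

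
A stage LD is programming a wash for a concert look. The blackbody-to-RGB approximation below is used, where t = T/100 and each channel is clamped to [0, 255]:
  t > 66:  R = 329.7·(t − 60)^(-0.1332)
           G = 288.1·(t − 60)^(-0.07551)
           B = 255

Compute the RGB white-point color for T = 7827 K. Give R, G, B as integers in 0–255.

t = 7827/100 = 78.27; the t > 66 branch applies.
R = 329.7·(78.27 − 60)^(-0.1332) = 329.7·18.27^(-0.1332) = 329.7·0.67910 = 223.901.
G = 288.1·(78.27 − 60)^(-0.07551) = 288.1·18.27^(-0.07551) = 288.1·0.80302 = 231.350.
B = 255 by definition for t > 66.
Rounded: (224, 231, 255).

R=224, G=231, B=255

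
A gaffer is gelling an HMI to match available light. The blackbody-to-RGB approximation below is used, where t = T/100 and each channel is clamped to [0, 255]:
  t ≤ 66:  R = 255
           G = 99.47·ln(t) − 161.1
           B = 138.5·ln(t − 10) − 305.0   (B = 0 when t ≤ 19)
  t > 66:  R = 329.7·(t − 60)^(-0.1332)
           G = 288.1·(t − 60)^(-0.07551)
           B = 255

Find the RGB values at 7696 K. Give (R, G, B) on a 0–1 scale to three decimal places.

t = 7696/100 = 76.96; the t > 66 branch applies.
R = 329.7·(76.96 − 60)^(-0.1332) = 329.7·16.96^(-0.1332) = 329.7·0.68587 = 226.131.
G = 288.1·(76.96 − 60)^(-0.07551) = 288.1·16.96^(-0.07551) = 288.1·0.80754 = 232.653.
B = 255 by definition for t > 66.
Dividing each by 255: (0.8868, 0.9124, 1.0000) → (0.887, 0.912, 1.000).

(0.887, 0.912, 1.000)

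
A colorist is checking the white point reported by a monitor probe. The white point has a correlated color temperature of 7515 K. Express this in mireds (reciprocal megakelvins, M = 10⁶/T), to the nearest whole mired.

133 mireds

M = 10⁶ / 7515 = 133.067 → 133 mireds.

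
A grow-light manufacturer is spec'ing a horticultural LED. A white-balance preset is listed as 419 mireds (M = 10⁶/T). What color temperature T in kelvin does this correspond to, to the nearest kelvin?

T = 10⁶ / 419 = 2386.63 K → 2387 K.

2387 K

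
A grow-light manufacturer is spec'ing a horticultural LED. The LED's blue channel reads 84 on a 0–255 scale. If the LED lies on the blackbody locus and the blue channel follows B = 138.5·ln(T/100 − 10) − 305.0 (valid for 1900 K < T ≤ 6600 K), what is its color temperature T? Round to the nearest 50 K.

ln(t − 10) = (84 + 305.0) / 138.5 = 2.8087.
t − 10 = e^2.8087 = 16.588, so t = 26.588.
T = 100·t = 2659 K → 2650 K to the nearest 50 K.

2650 K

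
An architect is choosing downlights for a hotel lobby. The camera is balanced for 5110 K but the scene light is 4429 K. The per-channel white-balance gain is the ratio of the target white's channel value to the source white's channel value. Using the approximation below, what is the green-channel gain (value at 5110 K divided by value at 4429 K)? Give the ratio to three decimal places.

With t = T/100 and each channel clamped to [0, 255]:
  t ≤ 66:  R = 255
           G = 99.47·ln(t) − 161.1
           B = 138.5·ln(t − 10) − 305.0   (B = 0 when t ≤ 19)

At 4429 K (t = 44.29):
  G = 99.47·ln 44.29 − 161.1 = 99.47·3.7908 − 161.1 = 215.967.
At 5110 K (t = 51.1):
  G = 99.47·ln 51.1 − 161.1 = 99.47·3.9338 − 161.1 = 230.194.
Gain = 230.194 / 215.967 = 1.0659 → 1.066.

1.066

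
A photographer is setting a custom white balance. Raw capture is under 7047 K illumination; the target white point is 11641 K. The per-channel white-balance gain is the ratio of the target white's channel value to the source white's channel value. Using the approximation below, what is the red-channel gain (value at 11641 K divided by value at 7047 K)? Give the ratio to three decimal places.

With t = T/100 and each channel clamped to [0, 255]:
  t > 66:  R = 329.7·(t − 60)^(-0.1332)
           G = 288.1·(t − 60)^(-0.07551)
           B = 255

0.799

At 7047 K (t = 70.47):
  R = 329.7·(70.47 − 60)^(-0.1332) = 329.7·10.47^(-0.1332) = 329.7·0.73138 = 241.136.
At 11641 K (t = 116.41):
  R = 329.7·(116.41 − 60)^(-0.1332) = 329.7·56.41^(-0.1332) = 329.7·0.58441 = 192.681.
Gain = 192.681 / 241.136 = 0.7991 → 0.799.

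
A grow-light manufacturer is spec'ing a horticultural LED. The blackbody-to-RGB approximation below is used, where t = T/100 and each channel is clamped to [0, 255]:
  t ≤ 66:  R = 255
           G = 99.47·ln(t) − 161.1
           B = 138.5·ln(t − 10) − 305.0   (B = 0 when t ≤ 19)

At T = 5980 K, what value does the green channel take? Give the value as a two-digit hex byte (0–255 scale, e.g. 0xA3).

0xF6

t = 5980/100 = 59.8; the t ≤ 66 branch applies.
G = 99.47·ln 59.8 − 161.1 = 99.47·4.0910 − 161.1 = 245.832.
Rounded: 246; in hex, 0xF6.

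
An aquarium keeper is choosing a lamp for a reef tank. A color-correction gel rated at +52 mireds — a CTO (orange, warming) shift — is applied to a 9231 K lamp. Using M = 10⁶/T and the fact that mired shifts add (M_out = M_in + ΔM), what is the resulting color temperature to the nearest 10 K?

6240 K

M_in = 10⁶/9231 = 108.33 mireds.
M_out = 108.33 + (+52) = 160.33 mireds.
T_out = 10⁶/160.33 = 6237.1 K → 6240 K.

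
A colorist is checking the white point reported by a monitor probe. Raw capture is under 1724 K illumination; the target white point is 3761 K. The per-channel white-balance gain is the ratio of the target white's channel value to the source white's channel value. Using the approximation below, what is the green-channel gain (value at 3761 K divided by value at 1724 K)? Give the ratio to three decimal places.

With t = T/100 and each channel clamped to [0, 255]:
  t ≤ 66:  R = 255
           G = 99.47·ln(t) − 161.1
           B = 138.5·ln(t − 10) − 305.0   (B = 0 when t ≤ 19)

At 1724 K (t = 17.24):
  G = 99.47·ln 17.24 − 161.1 = 99.47·2.8472 − 161.1 = 122.114.
At 3761 K (t = 37.61):
  G = 99.47·ln 37.61 − 161.1 = 99.47·3.6273 − 161.1 = 199.705.
Gain = 199.705 / 122.114 = 1.6354 → 1.635.

1.635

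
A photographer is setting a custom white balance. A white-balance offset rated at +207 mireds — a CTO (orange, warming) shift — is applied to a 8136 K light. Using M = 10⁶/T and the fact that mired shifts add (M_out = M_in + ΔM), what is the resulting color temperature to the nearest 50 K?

M_in = 10⁶/8136 = 122.91 mireds.
M_out = 122.91 + (+207) = 329.91 mireds.
T_out = 10⁶/329.91 = 3031.1 K → 3050 K.

3050 K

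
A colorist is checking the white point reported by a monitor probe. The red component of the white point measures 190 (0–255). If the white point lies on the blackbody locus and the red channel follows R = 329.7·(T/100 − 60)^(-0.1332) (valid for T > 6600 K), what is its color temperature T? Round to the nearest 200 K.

12200 K

(t − 60)^(-0.1332) = 190/329.7 = 0.57628.
t − 60 = 0.57628^(1/-0.1332) = 0.57628^(-7.508) = 62.667, so t = 122.667.
T = 100·t = 12267 K → 12200 K to the nearest 200 K.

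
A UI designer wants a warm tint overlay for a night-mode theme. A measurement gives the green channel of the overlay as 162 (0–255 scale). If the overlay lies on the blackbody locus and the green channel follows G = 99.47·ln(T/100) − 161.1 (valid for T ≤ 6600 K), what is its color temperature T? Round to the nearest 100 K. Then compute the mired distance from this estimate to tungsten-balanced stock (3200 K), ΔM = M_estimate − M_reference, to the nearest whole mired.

ln t = (162 + 161.1) / 99.47 = 3.2482.
t = e^3.2482 = 25.744.
T = 100·t = 2574 K → 2600 K to the nearest 100 K.
M_estimate = 10⁶/2600 = 384.62; M_reference = 10⁶/3200 = 312.50.
ΔM = 384.62 − 312.50 = 72.12 → +72 mireds.

+72 mireds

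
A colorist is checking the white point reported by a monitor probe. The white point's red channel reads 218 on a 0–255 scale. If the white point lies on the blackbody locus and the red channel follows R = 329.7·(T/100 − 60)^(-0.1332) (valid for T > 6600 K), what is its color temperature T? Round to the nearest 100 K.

(t − 60)^(-0.1332) = 218/329.7 = 0.66121.
t − 60 = 0.66121^(1/-0.1332) = 0.66121^(-7.508) = 22.326, so t = 82.326.
T = 100·t = 8233 K → 8200 K to the nearest 100 K.

8200 K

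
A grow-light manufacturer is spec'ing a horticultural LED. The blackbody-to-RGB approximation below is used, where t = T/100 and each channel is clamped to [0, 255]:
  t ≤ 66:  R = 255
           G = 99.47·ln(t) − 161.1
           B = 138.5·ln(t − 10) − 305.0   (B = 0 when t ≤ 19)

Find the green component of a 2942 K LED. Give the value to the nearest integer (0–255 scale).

175

t = 2942/100 = 29.42; the t ≤ 66 branch applies.
G = 99.47·ln 29.42 − 161.1 = 99.47·3.3817 − 161.1 = 175.275.
Rounded: 175.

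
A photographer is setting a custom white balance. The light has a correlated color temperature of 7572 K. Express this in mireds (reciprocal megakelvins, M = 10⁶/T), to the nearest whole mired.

M = 10⁶ / 7572 = 132.066 → 132 mireds.

132 mireds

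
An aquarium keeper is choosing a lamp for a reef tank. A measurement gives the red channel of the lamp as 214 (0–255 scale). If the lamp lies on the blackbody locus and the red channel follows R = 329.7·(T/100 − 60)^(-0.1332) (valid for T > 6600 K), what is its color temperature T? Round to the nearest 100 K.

(t − 60)^(-0.1332) = 214/329.7 = 0.64907.
t − 60 = 0.64907^(1/-0.1332) = 0.64907^(-7.508) = 25.657, so t = 85.657.
T = 100·t = 8566 K → 8600 K to the nearest 100 K.

8600 K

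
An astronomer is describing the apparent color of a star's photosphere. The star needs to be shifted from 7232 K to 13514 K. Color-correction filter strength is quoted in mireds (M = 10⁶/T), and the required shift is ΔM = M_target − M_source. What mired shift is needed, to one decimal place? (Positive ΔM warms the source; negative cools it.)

-64.3 mireds

M_source = 10⁶/7232 = 138.274; M_target = 10⁶/13514 = 73.997.
ΔM = 73.997 − 138.274 = -64.277 → -64.3 mireds, a cooling shift.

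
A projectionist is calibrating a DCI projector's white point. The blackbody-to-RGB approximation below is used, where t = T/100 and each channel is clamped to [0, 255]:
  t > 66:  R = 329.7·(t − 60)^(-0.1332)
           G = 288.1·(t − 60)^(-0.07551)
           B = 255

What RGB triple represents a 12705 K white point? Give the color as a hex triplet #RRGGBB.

#BCD2FF

t = 12705/100 = 127.05; the t > 66 branch applies.
R = 329.7·(127.05 − 60)^(-0.1332) = 329.7·67.05^(-0.1332) = 329.7·0.57112 = 188.297.
G = 288.1·(127.05 − 60)^(-0.07551) = 288.1·67.05^(-0.07551) = 288.1·0.72793 = 209.716.
B = 255 by definition for t > 66.
Rounded: (188, 210, 255).
In hex: #BCD2FF.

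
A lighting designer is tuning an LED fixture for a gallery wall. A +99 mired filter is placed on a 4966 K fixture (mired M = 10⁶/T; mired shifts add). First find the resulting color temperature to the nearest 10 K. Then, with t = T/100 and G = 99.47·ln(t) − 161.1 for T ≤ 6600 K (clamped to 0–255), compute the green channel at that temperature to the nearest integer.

M_in = 10⁶/4966 = 201.37; M_out = 201.37 + (+99) = 300.37.
T_out = 10⁶/300.37 = 3329.2 K → 3330 K; t = 33.3.
G = 99.47·ln 33.3 − 161.1 = 99.47·3.5056 − 161.1 = 187.598.
Rounded: 188.

188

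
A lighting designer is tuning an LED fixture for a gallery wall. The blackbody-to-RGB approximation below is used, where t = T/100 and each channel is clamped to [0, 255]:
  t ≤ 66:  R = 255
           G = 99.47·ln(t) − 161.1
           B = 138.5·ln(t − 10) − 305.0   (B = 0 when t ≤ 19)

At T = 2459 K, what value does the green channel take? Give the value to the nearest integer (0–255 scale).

t = 2459/100 = 24.59; the t ≤ 66 branch applies.
G = 99.47·ln 24.59 − 161.1 = 99.47·3.2023 − 161.1 = 157.437.
Rounded: 157.

157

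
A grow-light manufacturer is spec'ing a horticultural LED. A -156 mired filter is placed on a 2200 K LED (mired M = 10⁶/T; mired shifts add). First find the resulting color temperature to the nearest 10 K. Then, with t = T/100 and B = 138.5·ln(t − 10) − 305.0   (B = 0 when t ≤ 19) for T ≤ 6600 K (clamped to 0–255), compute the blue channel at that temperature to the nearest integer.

M_in = 10⁶/2200 = 454.55; M_out = 454.55 + (-156) = 298.55.
T_out = 10⁶/298.55 = 3349.6 K → 3350 K; t = 33.5.
B = 138.5·ln(33.5 − 10) − 305.0 = 138.5·ln 23.5 − 305.0 = 138.5·3.1570 − 305.0 = 132.245.
Rounded: 132.

132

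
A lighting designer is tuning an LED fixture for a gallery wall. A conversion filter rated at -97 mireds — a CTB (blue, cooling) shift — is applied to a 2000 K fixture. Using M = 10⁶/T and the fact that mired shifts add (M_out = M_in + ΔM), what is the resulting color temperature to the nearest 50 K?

M_in = 10⁶/2000 = 500.00 mireds.
M_out = 500.00 + (-97) = 403.00 mireds.
T_out = 10⁶/403.00 = 2481.4 K → 2500 K.

2500 K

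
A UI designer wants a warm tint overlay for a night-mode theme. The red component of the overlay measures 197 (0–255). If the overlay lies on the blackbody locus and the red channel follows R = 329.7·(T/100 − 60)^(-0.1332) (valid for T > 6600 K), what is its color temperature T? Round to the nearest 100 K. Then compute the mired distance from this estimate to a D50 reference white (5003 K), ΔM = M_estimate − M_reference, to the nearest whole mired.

-107 mireds

(t − 60)^(-0.1332) = 197/329.7 = 0.59751.
t − 60 = 0.59751^(1/-0.1332) = 0.59751^(-7.508) = 47.761, so t = 107.761.
T = 100·t = 10776 K → 10800 K to the nearest 100 K.
M_estimate = 10⁶/10800 = 92.59; M_reference = 10⁶/5003 = 199.88.
ΔM = 92.59 − 199.88 = -107.29 → -107 mireds.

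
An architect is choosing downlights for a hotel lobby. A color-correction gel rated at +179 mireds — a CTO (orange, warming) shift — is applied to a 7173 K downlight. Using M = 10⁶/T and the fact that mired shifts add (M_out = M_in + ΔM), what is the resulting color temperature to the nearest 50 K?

M_in = 10⁶/7173 = 139.41 mireds.
M_out = 139.41 + (+179) = 318.41 mireds.
T_out = 10⁶/318.41 = 3140.6 K → 3150 K.

3150 K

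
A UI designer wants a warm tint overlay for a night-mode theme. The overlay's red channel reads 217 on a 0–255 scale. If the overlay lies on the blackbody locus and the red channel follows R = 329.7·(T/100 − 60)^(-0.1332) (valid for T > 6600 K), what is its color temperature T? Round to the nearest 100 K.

8300 K

(t − 60)^(-0.1332) = 217/329.7 = 0.65817.
t − 60 = 0.65817^(1/-0.1332) = 0.65817^(-7.508) = 23.110, so t = 83.110.
T = 100·t = 8311 K → 8300 K to the nearest 100 K.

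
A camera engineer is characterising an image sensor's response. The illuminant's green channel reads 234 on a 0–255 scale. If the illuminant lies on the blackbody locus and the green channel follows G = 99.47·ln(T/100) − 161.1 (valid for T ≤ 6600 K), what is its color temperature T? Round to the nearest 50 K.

5300 K

ln t = (234 + 161.1) / 99.47 = 3.9721.
t = e^3.9721 = 53.093.
T = 100·t = 5309 K → 5300 K to the nearest 50 K.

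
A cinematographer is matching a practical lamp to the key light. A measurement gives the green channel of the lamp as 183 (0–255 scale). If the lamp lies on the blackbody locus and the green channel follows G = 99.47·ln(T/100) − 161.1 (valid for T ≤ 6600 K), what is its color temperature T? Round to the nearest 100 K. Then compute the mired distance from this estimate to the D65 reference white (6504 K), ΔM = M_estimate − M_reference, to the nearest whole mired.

ln t = (183 + 161.1) / 99.47 = 3.4593.
t = e^3.4593 = 31.796.
T = 100·t = 3180 K → 3200 K to the nearest 100 K.
M_estimate = 10⁶/3200 = 312.50; M_reference = 10⁶/6504 = 153.75.
ΔM = 312.50 − 153.75 = 158.75 → +159 mireds.

+159 mireds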